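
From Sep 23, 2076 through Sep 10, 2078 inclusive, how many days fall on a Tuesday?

Sep 23, 2076 is a Wednesday.
The range spans 718 days (inclusive of both endpoints).
718 = 7 × 102 + 4, so there are 102 full weeks plus 4 extra days.
Each full week contributes one Tuesday: 102 so far.
The 4 extra days are Wednesday, Thursday, Friday, Saturday — none qualify.
Total: 102 + 0 = 102.

102 Tuesdays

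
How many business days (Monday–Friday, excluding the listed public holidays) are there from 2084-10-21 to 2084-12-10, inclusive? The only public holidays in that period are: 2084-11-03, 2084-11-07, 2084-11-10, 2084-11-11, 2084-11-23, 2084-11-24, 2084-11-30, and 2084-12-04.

2084-10-21 is a Saturday.
That's 51 days from start to end, counting both.
51 = 7 × 7 + 2, so there are 7 full weeks plus 2 extra days.
Each full week contributes 5 weekdays (Mon–Fri): 7 × 5 = 35.
The 2 extra days are Sat, Sun — none qualify.
Total: 35 + 0 = 35.
Holidays: 2084-11-03 (Fri); 2084-11-07 (Tue); 2084-11-10 (Fri); 2084-11-11 (Sat); 2084-11-23 (Thu); 2084-11-24 (Fri); 2084-11-30 (Thu); 2084-12-04 (Mon).
7 of the 8 holidays fall on weekdays; the rest are weekends and were already excluded.
Business days: 35 − 7 = 28.

28 business days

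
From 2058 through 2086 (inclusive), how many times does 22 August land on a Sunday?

4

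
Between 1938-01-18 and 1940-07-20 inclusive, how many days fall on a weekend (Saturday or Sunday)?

261

1938-01-18 is a Tuesday.
The range spans 915 days (inclusive of both endpoints).
915 = 7 × 130 + 5, so there are 130 full weeks plus 5 extra days.
Each full week contributes 2 weekend days (Sat, Sun): 130 × 2 = 260.
The 5 extra days are Tuesday, Wednesday, Thursday, Friday, Saturday — 1 of them qualifies.
Total: 260 + 1 = 261.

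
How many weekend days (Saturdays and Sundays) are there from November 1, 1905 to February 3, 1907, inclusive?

132

November 1, 1905 is a Wednesday.
The range spans 460 days (inclusive of both endpoints).
460 = 7 × 65 + 5, so there are 65 full weeks plus 5 extra days.
Each full week contributes 2 weekend days (Sat, Sun): 65 × 2 = 130.
The 5 extra days are Wed, Thu, Fri, Sat, Sun — 2 of them qualify.
Total: 130 + 2 = 132.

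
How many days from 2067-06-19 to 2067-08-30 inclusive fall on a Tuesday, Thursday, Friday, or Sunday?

42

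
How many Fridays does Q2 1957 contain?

13

Apr 1, 1957 is a Monday.
From Apr 1, 1957 to Jun 30, 1957 is 91 days inclusive.
91 = 7 × 13, so the span is exactly 13 full weeks.
Each full week contributes one Friday: 13 so far.
Total: 13.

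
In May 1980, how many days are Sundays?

1 May 1980 is a Thursday.
The range spans 31 days (inclusive of both endpoints).
31 = 7 × 4 + 3, so there are 4 full weeks plus 3 extra days.
Each full week contributes one Sunday: 4 so far.
The 3 extra days are Thursday, Friday, Saturday — none qualify.
Total: 4 + 0 = 4.

4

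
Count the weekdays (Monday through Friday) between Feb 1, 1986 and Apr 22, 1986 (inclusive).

57

Feb 1, 1986 is a Saturday.
The range spans 81 days (inclusive of both endpoints).
81 = 7 × 11 + 4, so there are 11 full weeks plus 4 extra days.
Each full week contributes 5 weekdays (Mon–Fri): 11 × 5 = 55.
The 4 extra days are Sat, Sun, Mon, Tue — 2 of them qualify.
Total: 55 + 2 = 57.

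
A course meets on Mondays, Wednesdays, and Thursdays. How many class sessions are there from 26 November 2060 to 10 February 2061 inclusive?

26 November 2060 is a Friday.
From 26 November 2060 to 10 February 2061 is 77 days inclusive.
77 = 7 × 11, so the span is exactly 11 full weeks.
Each full week contributes 3 days from the set (Mon, Wed, Thu): 11 × 3 = 33.

33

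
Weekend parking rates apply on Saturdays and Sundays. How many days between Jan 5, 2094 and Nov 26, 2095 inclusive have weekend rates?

197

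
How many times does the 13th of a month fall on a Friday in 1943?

1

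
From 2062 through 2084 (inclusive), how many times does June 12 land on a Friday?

4

Day of week of June 12 in each year:
2062: Mon, 2063: Tue, 2064: Thu, 2065: Fri ✓, 2066: Sat, 2067: Sun, 2068: Tue, 2069: Wed, 2070: Thu, 2071: Fri ✓, 2072: Sun, 2073: Mon, 2074: Tue, 2075: Wed, 2076: Fri ✓, 2077: Sat, 2078: Sun, 2079: Mon, 2080: Wed, 2081: Thu, 2082: Fri ✓, 2083: Sat, 2084: Mon
Fridays: 2065, 2071, 2076, 2082.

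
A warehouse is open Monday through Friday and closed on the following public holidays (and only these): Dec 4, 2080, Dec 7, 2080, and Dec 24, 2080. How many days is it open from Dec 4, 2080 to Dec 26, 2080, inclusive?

15

Dec 4, 2080 is a Wednesday.
That's 23 days from start to end, counting both.
23 = 7 × 3 + 2, so there are 3 full weeks plus 2 extra days.
Each full week contributes 5 weekdays (Mon–Fri): 3 × 5 = 15.
The 2 extra days are Wednesday, Thursday — 2 of them qualify.
Total: 15 + 2 = 17.
Holidays: Dec 4, 2080 (Wed); Dec 7, 2080 (Sat); Dec 24, 2080 (Tue).
2 of the 3 holidays fall on weekdays; the rest are weekends and were already excluded.
Business days: 17 − 2 = 15.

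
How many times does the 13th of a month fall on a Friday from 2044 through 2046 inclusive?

5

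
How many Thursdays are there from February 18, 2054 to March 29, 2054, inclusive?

6 Thursdays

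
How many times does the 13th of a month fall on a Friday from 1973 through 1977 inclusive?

Friday-the-13ths by year:
1973: Apr, Jul
1974: Sep, Dec
1975: Jun
1976: Feb, Aug
1977: May

8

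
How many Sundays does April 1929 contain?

1 April 1929 is a Monday.
The range spans 30 days (inclusive of both endpoints).
30 = 7 × 4 + 2, so there are 4 full weeks plus 2 extra days.
Each full week contributes one Sunday: 4 so far.
The 2 extra days are Monday, Tuesday — none qualify.
Total: 4 + 0 = 4.

4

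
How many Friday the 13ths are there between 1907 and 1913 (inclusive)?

11

Friday-the-13ths by year:
1907: Sep, Dec
1908: Mar, Nov
1909: Aug
1910: May
1911: Jan, Oct
1912: Sep, Dec
1913: Jun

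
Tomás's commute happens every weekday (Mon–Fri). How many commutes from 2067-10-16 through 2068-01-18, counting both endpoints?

2067-10-16 is a Sunday.
The range spans 95 days (inclusive of both endpoints).
95 = 7 × 13 + 4, so there are 13 full weeks plus 4 extra days.
Each full week contributes 5 weekdays (Mon–Fri): 13 × 5 = 65.
The 4 extra days are Sunday, Monday, Tuesday, Wednesday — 3 of them qualify.
Total: 65 + 3 = 68.

68 weekdays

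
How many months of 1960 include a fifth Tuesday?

4

A month has five Tuesdays exactly when Tuesday falls within its first (length − 28) days.
Jan: 31 days, starts Fri → 5 of Fri, Sat, Sun
Feb: 29 days, starts Mon → 5 of Mon
Mar: 31 days, starts Tue → 5 of Tue, Wed, Thu ✓
Apr: 30 days, starts Fri → 5 of Fri, Sat
May: 31 days, starts Sun → 5 of Sun, Mon, Tue ✓
Jun: 30 days, starts Wed → 5 of Wed, Thu
Jul: 31 days, starts Fri → 5 of Fri, Sat, Sun
Aug: 31 days, starts Mon → 5 of Mon, Tue, Wed ✓
Sep: 30 days, starts Thu → 5 of Thu, Fri
Oct: 31 days, starts Sat → 5 of Sat, Sun, Mon
Nov: 30 days, starts Tue → 5 of Tue, Wed ✓
Dec: 31 days, starts Thu → 5 of Thu, Fri, Sat
Months with five Tuesdays: Mar, May, Aug, Nov.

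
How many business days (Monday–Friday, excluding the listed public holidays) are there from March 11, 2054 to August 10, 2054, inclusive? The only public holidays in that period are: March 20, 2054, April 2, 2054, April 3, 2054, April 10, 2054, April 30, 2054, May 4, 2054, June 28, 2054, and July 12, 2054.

103 business days

March 11, 2054 is a Wednesday.
The range spans 153 days (inclusive of both endpoints).
153 = 7 × 21 + 6, so there are 21 full weeks plus 6 extra days.
Each full week contributes 5 weekdays (Mon–Fri): 21 × 5 = 105.
The 6 extra days are Wednesday, Thursday, Friday, Saturday, Sunday, Monday — 4 of them qualify.
Total: 105 + 4 = 109.
Holidays: March 20, 2054 (Fri); April 2, 2054 (Thu); April 3, 2054 (Fri); April 10, 2054 (Fri); April 30, 2054 (Thu); May 4, 2054 (Mon); June 28, 2054 (Sun); July 12, 2054 (Sun).
6 of the 8 holidays fall on weekdays; the rest are weekends and were already excluded.
Business days: 109 − 6 = 103.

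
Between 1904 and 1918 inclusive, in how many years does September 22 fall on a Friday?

3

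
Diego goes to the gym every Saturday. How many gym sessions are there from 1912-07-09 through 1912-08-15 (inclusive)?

5 Saturdays

1912-07-09 is a Tuesday.
The range spans 38 days (inclusive of both endpoints).
38 = 7 × 5 + 3, so there are 5 full weeks plus 3 extra days.
Each full week contributes one Saturday: 5 so far.
The 3 extra days are Tuesday, Wednesday, Thursday — none qualify.
Total: 5 + 0 = 5.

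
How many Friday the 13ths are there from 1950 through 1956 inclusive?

13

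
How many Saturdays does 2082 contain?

52

January 1, 2082 is a Thursday.
From January 1, 2082 to December 31, 2082 is 365 days inclusive.
365 = 7 × 52 + 1, so there are 52 full weeks plus 1 extra day.
Each full week contributes one Saturday: 52 so far.
The 1 extra day is Thursday — none qualify.
Total: 52 + 0 = 52.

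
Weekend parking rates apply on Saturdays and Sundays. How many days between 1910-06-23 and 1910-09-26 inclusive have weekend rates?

28

1910-06-23 is a Thursday.
From 1910-06-23 to 1910-09-26 is 96 days inclusive.
96 = 7 × 13 + 5, so there are 13 full weeks plus 5 extra days.
Each full week contributes 2 weekend days (Sat, Sun): 13 × 2 = 26.
The 5 extra days are Thursday, Friday, Saturday, Sunday, Monday — 2 of them qualify.
Total: 26 + 2 = 28.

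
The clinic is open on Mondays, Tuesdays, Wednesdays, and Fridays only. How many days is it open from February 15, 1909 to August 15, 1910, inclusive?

February 15, 1909 is a Monday.
From February 15, 1909 to August 15, 1910 is 547 days inclusive.
547 = 7 × 78 + 1, so there are 78 full weeks plus 1 extra day.
Each full week contributes 4 days from the set (Mon, Tue, Wed, Fri): 78 × 4 = 312.
The 1 extra day is Monday — 1 of them qualifies.
Total: 312 + 1 = 313.

313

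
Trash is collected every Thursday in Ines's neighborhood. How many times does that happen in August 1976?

4

August 1, 1976 is a Sunday.
From August 1, 1976 to August 31, 1976 is 31 days inclusive.
31 = 7 × 4 + 3, so there are 4 full weeks plus 3 extra days.
Each full week contributes one Thursday: 4 so far.
The 3 extra days are Sunday, Monday, Tuesday — none qualify.
Total: 4 + 0 = 4.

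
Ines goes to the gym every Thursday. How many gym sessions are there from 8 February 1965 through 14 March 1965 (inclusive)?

5 Thursdays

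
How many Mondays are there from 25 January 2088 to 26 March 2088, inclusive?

25 January 2088 is a Sunday.
The range spans 62 days (inclusive of both endpoints).
62 = 7 × 8 + 6, so there are 8 full weeks plus 6 extra days.
Each full week contributes one Monday: 8 so far.
The 6 extra days are Sunday, Monday, Tuesday, Wednesday, Thursday, Friday — 1 of them qualifies.
Total: 8 + 1 = 9.

9 Mondays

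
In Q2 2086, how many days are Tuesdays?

13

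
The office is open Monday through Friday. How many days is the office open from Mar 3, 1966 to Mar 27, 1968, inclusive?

540 weekdays

Mar 3, 1966 is a Thursday.
The range spans 756 days (inclusive of both endpoints).
756 = 7 × 108, so the span is exactly 108 full weeks.
Each full week contributes 5 weekdays (Mon–Fri): 108 × 5 = 540.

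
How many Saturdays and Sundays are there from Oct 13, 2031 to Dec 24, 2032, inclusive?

Oct 13, 2031 is a Monday.
The range spans 439 days (inclusive of both endpoints).
439 = 7 × 62 + 5, so there are 62 full weeks plus 5 extra days.
Each full week contributes 2 weekend days (Sat, Sun): 62 × 2 = 124.
The 5 extra days are Mon, Tue, Wed, Thu, Fri — none qualify.
Total: 124 + 0 = 124.

124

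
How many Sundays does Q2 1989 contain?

13

April 1, 1989 is a Saturday.
That's 91 days from start to end, counting both.
91 = 7 × 13, so the span is exactly 13 full weeks.
Each full week contributes one Sunday: 13 so far.
Total: 13.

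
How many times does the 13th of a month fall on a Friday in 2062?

The 13th falls on a Friday when the month's 13th has weekday Fri.
Jan 13 is Fri ✓; Feb 13 is Mon; Mar 13 is Mon; Apr 13 is Thu; May 13 is Sat; Jun 13 is Tue; Jul 13 is Thu; Aug 13 is Sun; Sep 13 is Wed; Oct 13 is Fri ✓; Nov 13 is Mon; Dec 13 is Wed.
Friday the 13ths: Jan, Oct.

2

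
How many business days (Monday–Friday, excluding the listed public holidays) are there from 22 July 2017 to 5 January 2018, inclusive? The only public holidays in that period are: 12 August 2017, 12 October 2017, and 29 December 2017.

118 business days

22 July 2017 is a Saturday.
That's 168 days from start to end, counting both.
168 = 7 × 24, so the span is exactly 24 full weeks.
Each full week contributes 5 weekdays (Mon–Fri): 24 × 5 = 120.
Total: 120.
Holidays: 12 August 2017 (Sat); 12 October 2017 (Thu); 29 December 2017 (Fri).
2 of the 3 holidays fall on weekdays; the rest are weekends and were already excluded.
Business days: 120 − 2 = 118.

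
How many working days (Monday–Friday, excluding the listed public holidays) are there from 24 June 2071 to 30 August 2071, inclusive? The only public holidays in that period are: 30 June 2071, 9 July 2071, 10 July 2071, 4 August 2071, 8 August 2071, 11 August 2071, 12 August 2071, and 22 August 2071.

24 June 2071 is a Wednesday.
That's 68 days from start to end, counting both.
68 = 7 × 9 + 5, so there are 9 full weeks plus 5 extra days.
Each full week contributes 5 weekdays (Mon–Fri): 9 × 5 = 45.
The 5 extra days are Wednesday, Thursday, Friday, Saturday, Sunday — 3 of them qualify.
Total: 45 + 3 = 48.
Holidays: 30 June 2071 (Tue); 9 July 2071 (Thu); 10 July 2071 (Fri); 4 August 2071 (Tue); 8 August 2071 (Sat); 11 August 2071 (Tue); 12 August 2071 (Wed); 22 August 2071 (Sat).
6 of the 8 holidays fall on weekdays; the rest are weekends and were already excluded.
Business days: 48 − 6 = 42.

42 working days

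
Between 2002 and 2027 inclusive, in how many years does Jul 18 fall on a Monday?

4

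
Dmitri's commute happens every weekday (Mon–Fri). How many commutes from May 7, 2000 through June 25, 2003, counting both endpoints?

May 7, 2000 is a Sunday.
That's 1145 days from start to end, counting both.
1145 = 7 × 163 + 4, so there are 163 full weeks plus 4 extra days.
Each full week contributes 5 weekdays (Mon–Fri): 163 × 5 = 815.
The 4 extra days are Sunday, Monday, Tuesday, Wednesday — 3 of them qualify.
Total: 815 + 3 = 818.

818 weekdays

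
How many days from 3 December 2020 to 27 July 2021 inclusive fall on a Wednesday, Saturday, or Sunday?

101

3 December 2020 is a Thursday.
The range spans 237 days (inclusive of both endpoints).
237 = 7 × 33 + 6, so there are 33 full weeks plus 6 extra days.
Each full week contributes 3 days from the set (Wed, Sat, Sun): 33 × 3 = 99.
The 6 extra days are Thu, Fri, Sat, Sun, Mon, Tue — 2 of them qualify.
Total: 99 + 2 = 101.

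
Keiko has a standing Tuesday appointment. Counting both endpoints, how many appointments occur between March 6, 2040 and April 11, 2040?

March 6, 2040 is a Tuesday.
That's 37 days from start to end, counting both.
37 = 7 × 5 + 2, so there are 5 full weeks plus 2 extra days.
Each full week contributes one Tuesday: 5 so far.
The 2 extra days are Tuesday, Wednesday — 1 of them qualifies.
Total: 5 + 1 = 6.

6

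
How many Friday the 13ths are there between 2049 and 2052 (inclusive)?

6

Friday-the-13ths by year:
2049: Aug
2050: May
2051: Jan, Oct
2052: Sep, Dec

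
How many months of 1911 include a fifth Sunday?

5

A month has five Sundays exactly when Sunday falls within its first (length − 28) days.
Jan: 31 days, starts Sun → 5 of Sun, Mon, Tue ✓
Feb: 28 days, starts Wed → 5 of (none)
Mar: 31 days, starts Wed → 5 of Wed, Thu, Fri
Apr: 30 days, starts Sat → 5 of Sat, Sun ✓
May: 31 days, starts Mon → 5 of Mon, Tue, Wed
Jun: 30 days, starts Thu → 5 of Thu, Fri
Jul: 31 days, starts Sat → 5 of Sat, Sun, Mon ✓
Aug: 31 days, starts Tue → 5 of Tue, Wed, Thu
Sep: 30 days, starts Fri → 5 of Fri, Sat
Oct: 31 days, starts Sun → 5 of Sun, Mon, Tue ✓
Nov: 30 days, starts Wed → 5 of Wed, Thu
Dec: 31 days, starts Fri → 5 of Fri, Sat, Sun ✓
Months with five Sundays: Jan, Apr, Jul, Oct, Dec.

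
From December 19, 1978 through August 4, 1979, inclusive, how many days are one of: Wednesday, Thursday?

66

December 19, 1978 is a Tuesday.
That's 229 days from start to end, counting both.
229 = 7 × 32 + 5, so there are 32 full weeks plus 5 extra days.
Each full week contributes 2 days from the set (Wed, Thu): 32 × 2 = 64.
The 5 extra days are Tue, Wed, Thu, Fri, Sat — 2 of them qualify.
Total: 64 + 2 = 66.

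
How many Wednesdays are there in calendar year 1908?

January 1, 1908 is a Wednesday.
From January 1, 1908 to December 31, 1908 is 366 days inclusive.
366 = 7 × 52 + 2, so there are 52 full weeks plus 2 extra days.
Each full week contributes one Wednesday: 52 so far.
The 2 extra days are Wednesday, Thursday — 1 of them qualifies.
Total: 52 + 1 = 53.

53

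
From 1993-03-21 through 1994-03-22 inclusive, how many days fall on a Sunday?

1993-03-21 is a Sunday.
The range spans 367 days (inclusive of both endpoints).
367 = 7 × 52 + 3, so there are 52 full weeks plus 3 extra days.
Each full week contributes one Sunday: 52 so far.
The 3 extra days are Sunday, Monday, Tuesday — 1 of them qualifies.
Total: 52 + 1 = 53.

53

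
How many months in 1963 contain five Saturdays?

A month has five Saturdays exactly when Saturday falls within its first (length − 28) days.
Jan: 31 days, starts Tue → 5 of Tue, Wed, Thu
Feb: 28 days, starts Fri → 5 of (none)
Mar: 31 days, starts Fri → 5 of Fri, Sat, Sun ✓
Apr: 30 days, starts Mon → 5 of Mon, Tue
May: 31 days, starts Wed → 5 of Wed, Thu, Fri
Jun: 30 days, starts Sat → 5 of Sat, Sun ✓
Jul: 31 days, starts Mon → 5 of Mon, Tue, Wed
Aug: 31 days, starts Thu → 5 of Thu, Fri, Sat ✓
Sep: 30 days, starts Sun → 5 of Sun, Mon
Oct: 31 days, starts Tue → 5 of Tue, Wed, Thu
Nov: 30 days, starts Fri → 5 of Fri, Sat ✓
Dec: 31 days, starts Sun → 5 of Sun, Mon, Tue
Months with five Saturdays: Mar, Jun, Aug, Nov.

4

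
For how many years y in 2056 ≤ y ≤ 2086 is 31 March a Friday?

5

Day of week of March 31 in each year:
2056: Fri ✓, 2057: Sat, 2058: Sun, 2059: Mon, 2060: Wed, 2061: Thu, 2062: Fri ✓, 2063: Sat, 2064: Mon, 2065: Tue, 2066: Wed, 2067: Thu, 2068: Sat, 2069: Sun, 2070: Mon, 2071: Tue, 2072: Thu, 2073: Fri ✓, 2074: Sat, 2075: Sun, 2076: Tue, 2077: Wed, 2078: Thu, 2079: Fri ✓, 2080: Sun, 2081: Mon, 2082: Tue, 2083: Wed, 2084: Fri ✓, 2085: Sat, 2086: Sun
Fridays: 2056, 2062, 2073, 2079, 2084.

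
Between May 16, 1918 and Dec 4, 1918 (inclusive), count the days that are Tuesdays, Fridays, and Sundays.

87

May 16, 1918 is a Thursday.
From May 16, 1918 to Dec 4, 1918 is 203 days inclusive.
203 = 7 × 29, so the span is exactly 29 full weeks.
Each full week contributes 3 days from the set (Tue, Fri, Sun): 29 × 3 = 87.
Total: 87.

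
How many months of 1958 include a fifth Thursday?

4

A month has five Thursdays exactly when Thursday falls within its first (length − 28) days.
Jan: 31 days, starts Wed → 5 of Wed, Thu, Fri ✓
Feb: 28 days, starts Sat → 5 of (none)
Mar: 31 days, starts Sat → 5 of Sat, Sun, Mon
Apr: 30 days, starts Tue → 5 of Tue, Wed
May: 31 days, starts Thu → 5 of Thu, Fri, Sat ✓
Jun: 30 days, starts Sun → 5 of Sun, Mon
Jul: 31 days, starts Tue → 5 of Tue, Wed, Thu ✓
Aug: 31 days, starts Fri → 5 of Fri, Sat, Sun
Sep: 30 days, starts Mon → 5 of Mon, Tue
Oct: 31 days, starts Wed → 5 of Wed, Thu, Fri ✓
Nov: 30 days, starts Sat → 5 of Sat, Sun
Dec: 31 days, starts Mon → 5 of Mon, Tue, Wed
Months with five Thursdays: Jan, May, Jul, Oct.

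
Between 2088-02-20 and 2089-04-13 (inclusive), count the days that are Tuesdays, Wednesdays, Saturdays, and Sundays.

240

2088-02-20 is a Friday.
That's 419 days from start to end, counting both.
419 = 7 × 59 + 6, so there are 59 full weeks plus 6 extra days.
Each full week contributes 4 days from the set (Tue, Wed, Sat, Sun): 59 × 4 = 236.
The 6 extra days are Friday, Saturday, Sunday, Monday, Tuesday, Wednesday — 4 of them qualify.
Total: 236 + 4 = 240.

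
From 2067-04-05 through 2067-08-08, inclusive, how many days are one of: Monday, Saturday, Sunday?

2067-04-05 is a Tuesday.
The range spans 126 days (inclusive of both endpoints).
126 = 7 × 18, so the span is exactly 18 full weeks.
Each full week contributes 3 days from the set (Mon, Sat, Sun): 18 × 3 = 54.
Total: 54.

54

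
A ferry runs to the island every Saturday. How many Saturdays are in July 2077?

2077-07-01 is a Thursday.
The range spans 31 days (inclusive of both endpoints).
31 = 7 × 4 + 3, so there are 4 full weeks plus 3 extra days.
Each full week contributes one Saturday: 4 so far.
The 3 extra days are Thursday, Friday, Saturday — 1 of them qualifies.
Total: 4 + 1 = 5.

5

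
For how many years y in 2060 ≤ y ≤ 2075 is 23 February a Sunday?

Day of week of February 23 in each year:
2060: Mon, 2061: Wed, 2062: Thu, 2063: Fri, 2064: Sat, 2065: Mon, 2066: Tue, 2067: Wed, 2068: Thu, 2069: Sat, 2070: Sun ✓, 2071: Mon, 2072: Tue, 2073: Thu, 2074: Fri, 2075: Sat
Sundays: 2070.

1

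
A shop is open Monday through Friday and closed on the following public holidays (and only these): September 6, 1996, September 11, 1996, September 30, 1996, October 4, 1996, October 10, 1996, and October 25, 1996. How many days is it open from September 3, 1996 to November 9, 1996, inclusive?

43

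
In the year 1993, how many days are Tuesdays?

52

Jan 1, 1993 is a Friday.
The range spans 365 days (inclusive of both endpoints).
365 = 7 × 52 + 1, so there are 52 full weeks plus 1 extra day.
Each full week contributes one Tuesday: 52 so far.
The 1 extra day is Fri — none qualify.
Total: 52 + 0 = 52.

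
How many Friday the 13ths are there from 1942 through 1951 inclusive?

Friday-the-13ths by year:
1942: Feb, Mar, Nov
1943: Aug
1944: Oct
1945: Apr, Jul
1946: Sep, Dec
1947: Jun
1948: Feb, Aug
1949: May
1950: Jan, Oct
1951: Apr, Jul

17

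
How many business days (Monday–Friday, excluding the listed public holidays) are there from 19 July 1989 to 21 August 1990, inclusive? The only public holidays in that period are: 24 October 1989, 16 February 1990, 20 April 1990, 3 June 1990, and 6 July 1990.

19 July 1989 is a Wednesday.
That's 399 days from start to end, counting both.
399 = 7 × 57, so the span is exactly 57 full weeks.
Each full week contributes 5 weekdays (Mon–Fri): 57 × 5 = 285.
Holidays: 24 October 1989 (Tue); 16 February 1990 (Fri); 20 April 1990 (Fri); 3 June 1990 (Sun); 6 July 1990 (Fri).
4 of the 5 holidays fall on weekdays; the rest are weekends and were already excluded.
Business days: 285 − 4 = 281.

281 business days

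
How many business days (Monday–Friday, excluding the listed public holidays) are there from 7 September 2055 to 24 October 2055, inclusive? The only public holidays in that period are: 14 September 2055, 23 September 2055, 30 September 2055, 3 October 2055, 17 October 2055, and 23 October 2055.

7 September 2055 is a Tuesday.
The range spans 48 days (inclusive of both endpoints).
48 = 7 × 6 + 6, so there are 6 full weeks plus 6 extra days.
Each full week contributes 5 weekdays (Mon–Fri): 6 × 5 = 30.
The 6 extra days are Tuesday, Wednesday, Thursday, Friday, Saturday, Sunday — 4 of them qualify.
Total: 30 + 4 = 34.
Holidays: 14 September 2055 (Tue); 23 September 2055 (Thu); 30 September 2055 (Thu); 3 October 2055 (Sun); 17 October 2055 (Sun); 23 October 2055 (Sat).
3 of the 6 holidays fall on weekdays; the rest are weekends and were already excluded.
Business days: 34 − 3 = 31.

31 business days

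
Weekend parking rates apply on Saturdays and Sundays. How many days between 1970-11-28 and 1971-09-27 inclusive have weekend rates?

1970-11-28 is a Saturday.
That's 304 days from start to end, counting both.
304 = 7 × 43 + 3, so there are 43 full weeks plus 3 extra days.
Each full week contributes 2 weekend days (Sat, Sun): 43 × 2 = 86.
The 3 extra days are Saturday, Sunday, Monday — 2 of them qualify.
Total: 86 + 2 = 88.

88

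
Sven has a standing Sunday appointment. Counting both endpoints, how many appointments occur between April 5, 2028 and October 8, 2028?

27 Sundays

April 5, 2028 is a Wednesday.
The range spans 187 days (inclusive of both endpoints).
187 = 7 × 26 + 5, so there are 26 full weeks plus 5 extra days.
Each full week contributes one Sunday: 26 so far.
The 5 extra days are Wednesday, Thursday, Friday, Saturday, Sunday — 1 of them qualifies.
Total: 26 + 1 = 27.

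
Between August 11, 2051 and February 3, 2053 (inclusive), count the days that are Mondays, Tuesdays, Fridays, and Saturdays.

311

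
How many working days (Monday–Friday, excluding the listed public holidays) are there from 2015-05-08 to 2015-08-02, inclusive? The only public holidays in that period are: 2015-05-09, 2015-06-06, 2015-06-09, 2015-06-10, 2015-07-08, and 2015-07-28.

2015-05-08 is a Friday.
The range spans 87 days (inclusive of both endpoints).
87 = 7 × 12 + 3, so there are 12 full weeks plus 3 extra days.
Each full week contributes 5 weekdays (Mon–Fri): 12 × 5 = 60.
The 3 extra days are Friday, Saturday, Sunday — 1 of them qualifies.
Total: 60 + 1 = 61.
Holidays: 2015-05-09 (Sat); 2015-06-06 (Sat); 2015-06-09 (Tue); 2015-06-10 (Wed); 2015-07-08 (Wed); 2015-07-28 (Tue).
4 of the 6 holidays fall on weekdays; the rest are weekends and were already excluded.
Business days: 61 − 4 = 57.

57 working days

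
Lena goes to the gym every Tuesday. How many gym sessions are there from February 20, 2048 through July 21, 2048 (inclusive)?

22 Tuesdays

February 20, 2048 is a Thursday.
That's 153 days from start to end, counting both.
153 = 7 × 21 + 6, so there are 21 full weeks plus 6 extra days.
Each full week contributes one Tuesday: 21 so far.
The 6 extra days are Thursday, Friday, Saturday, Sunday, Monday, Tuesday — 1 of them qualifies.
Total: 21 + 1 = 22.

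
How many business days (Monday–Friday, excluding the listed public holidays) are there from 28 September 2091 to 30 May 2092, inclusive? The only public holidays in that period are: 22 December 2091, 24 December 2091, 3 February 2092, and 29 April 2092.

28 September 2091 is a Friday.
From 28 September 2091 to 30 May 2092 is 246 days inclusive.
246 = 7 × 35 + 1, so there are 35 full weeks plus 1 extra day.
Each full week contributes 5 weekdays (Mon–Fri): 35 × 5 = 175.
The 1 extra day is Fri — 1 of them qualifies.
Total: 175 + 1 = 176.
Holidays: 22 December 2091 (Sat); 24 December 2091 (Mon); 3 February 2092 (Sun); 29 April 2092 (Tue).
2 of the 4 holidays fall on weekdays; the rest are weekends and were already excluded.
Business days: 176 − 2 = 174.

174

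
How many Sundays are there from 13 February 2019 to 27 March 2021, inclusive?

110 Sundays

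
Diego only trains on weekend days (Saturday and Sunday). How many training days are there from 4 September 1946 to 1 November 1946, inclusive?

4 September 1946 is a Wednesday.
That's 59 days from start to end, counting both.
59 = 7 × 8 + 3, so there are 8 full weeks plus 3 extra days.
Each full week contributes 2 weekend days (Sat, Sun): 8 × 2 = 16.
The 3 extra days are Wednesday, Thursday, Friday — none qualify.
Total: 16 + 0 = 16.

16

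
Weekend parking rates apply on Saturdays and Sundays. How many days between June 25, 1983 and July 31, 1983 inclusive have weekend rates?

June 25, 1983 is a Saturday.
That's 37 days from start to end, counting both.
37 = 7 × 5 + 2, so there are 5 full weeks plus 2 extra days.
Each full week contributes 2 weekend days (Sat, Sun): 5 × 2 = 10.
The 2 extra days are Sat, Sun — 2 of them qualify.
Total: 10 + 2 = 12.

12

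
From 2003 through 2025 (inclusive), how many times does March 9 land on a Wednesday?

4

Day of week of March 9 in each year:
2003: Sun, 2004: Tue, 2005: Wed ✓, 2006: Thu, 2007: Fri, 2008: Sun, 2009: Mon, 2010: Tue, 2011: Wed ✓, 2012: Fri, 2013: Sat, 2014: Sun, 2015: Mon, 2016: Wed ✓, 2017: Thu, 2018: Fri, 2019: Sat, 2020: Mon, 2021: Tue, 2022: Wed ✓, 2023: Thu, 2024: Sat, 2025: Sun
Wednesdays: 2005, 2011, 2016, 2022.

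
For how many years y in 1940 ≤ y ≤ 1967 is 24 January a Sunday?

Day of week of January 24 in each year:
1940: Wed, 1941: Fri, 1942: Sat, 1943: Sun ✓, 1944: Mon, 1945: Wed, 1946: Thu, 1947: Fri, 1948: Sat, 1949: Mon, 1950: Tue, 1951: Wed, 1952: Thu, 1953: Sat, 1954: Sun ✓, 1955: Mon, 1956: Tue, 1957: Thu, 1958: Fri, 1959: Sat, 1960: Sun ✓, 1961: Tue, 1962: Wed, 1963: Thu, 1964: Fri, 1965: Sun ✓, 1966: Mon, 1967: Tue
Sundays: 1943, 1954, 1960, 1965.

4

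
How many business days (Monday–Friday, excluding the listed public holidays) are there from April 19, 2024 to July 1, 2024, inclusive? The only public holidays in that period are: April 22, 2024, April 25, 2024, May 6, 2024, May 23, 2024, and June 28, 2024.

47

April 19, 2024 is a Friday.
That's 74 days from start to end, counting both.
74 = 7 × 10 + 4, so there are 10 full weeks plus 4 extra days.
Each full week contributes 5 weekdays (Mon–Fri): 10 × 5 = 50.
The 4 extra days are Fri, Sat, Sun, Mon — 2 of them qualify.
Total: 50 + 2 = 52.
Holidays: April 22, 2024 (Mon); April 25, 2024 (Thu); May 6, 2024 (Mon); May 23, 2024 (Thu); June 28, 2024 (Fri).
All 5 holidays fall on weekdays, so subtract 5.
Business days: 52 − 5 = 47.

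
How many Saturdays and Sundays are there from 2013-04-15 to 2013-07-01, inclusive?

2013-04-15 is a Monday.
The range spans 78 days (inclusive of both endpoints).
78 = 7 × 11 + 1, so there are 11 full weeks plus 1 extra day.
Each full week contributes 2 weekend days (Sat, Sun): 11 × 2 = 22.
The 1 extra day is Monday — none qualify.
Total: 22 + 0 = 22.

22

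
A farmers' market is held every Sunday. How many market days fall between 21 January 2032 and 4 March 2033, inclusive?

58

21 January 2032 is a Wednesday.
The range spans 409 days (inclusive of both endpoints).
409 = 7 × 58 + 3, so there are 58 full weeks plus 3 extra days.
Each full week contributes one Sunday: 58 so far.
The 3 extra days are Wednesday, Thursday, Friday — none qualify.
Total: 58 + 0 = 58.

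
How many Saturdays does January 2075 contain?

4

Jan 1, 2075 is a Tuesday.
The range spans 31 days (inclusive of both endpoints).
31 = 7 × 4 + 3, so there are 4 full weeks plus 3 extra days.
Each full week contributes one Saturday: 4 so far.
The 3 extra days are Tuesday, Wednesday, Thursday — none qualify.
Total: 4 + 0 = 4.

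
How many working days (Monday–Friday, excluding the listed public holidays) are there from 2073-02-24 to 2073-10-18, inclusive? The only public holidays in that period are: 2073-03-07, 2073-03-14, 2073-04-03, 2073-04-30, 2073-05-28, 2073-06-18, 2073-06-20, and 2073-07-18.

2073-02-24 is a Friday.
From 2073-02-24 to 2073-10-18 is 237 days inclusive.
237 = 7 × 33 + 6, so there are 33 full weeks plus 6 extra days.
Each full week contributes 5 weekdays (Mon–Fri): 33 × 5 = 165.
The 6 extra days are Fri, Sat, Sun, Mon, Tue, Wed — 4 of them qualify.
Total: 165 + 4 = 169.
Holidays: 2073-03-07 (Tue); 2073-03-14 (Tue); 2073-04-03 (Mon); 2073-04-30 (Sun); 2073-05-28 (Sun); 2073-06-18 (Sun); 2073-06-20 (Tue); 2073-07-18 (Tue).
5 of the 8 holidays fall on weekdays; the rest are weekends and were already excluded.
Business days: 169 − 5 = 164.

164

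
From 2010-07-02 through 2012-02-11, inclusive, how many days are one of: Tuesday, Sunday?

168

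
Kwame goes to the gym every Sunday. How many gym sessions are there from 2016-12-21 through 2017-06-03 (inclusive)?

23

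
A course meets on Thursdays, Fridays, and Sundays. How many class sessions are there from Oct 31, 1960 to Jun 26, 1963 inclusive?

414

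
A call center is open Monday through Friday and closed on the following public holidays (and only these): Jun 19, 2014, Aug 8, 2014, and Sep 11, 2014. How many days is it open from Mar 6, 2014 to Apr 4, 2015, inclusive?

Mar 6, 2014 is a Thursday.
From Mar 6, 2014 to Apr 4, 2015 is 395 days inclusive.
395 = 7 × 56 + 3, so there are 56 full weeks plus 3 extra days.
Each full week contributes 5 weekdays (Mon–Fri): 56 × 5 = 280.
The 3 extra days are Thursday, Friday, Saturday — 2 of them qualify.
Total: 280 + 2 = 282.
Holidays: Jun 19, 2014 (Thu); Aug 8, 2014 (Fri); Sep 11, 2014 (Thu).
All 3 holidays fall on weekdays, so subtract 3.
Business days: 282 − 3 = 279.

279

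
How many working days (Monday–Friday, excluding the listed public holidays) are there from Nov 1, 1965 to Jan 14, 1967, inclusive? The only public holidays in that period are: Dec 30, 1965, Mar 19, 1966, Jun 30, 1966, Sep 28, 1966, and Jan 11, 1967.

311

Nov 1, 1965 is a Monday.
That's 440 days from start to end, counting both.
440 = 7 × 62 + 6, so there are 62 full weeks plus 6 extra days.
Each full week contributes 5 weekdays (Mon–Fri): 62 × 5 = 310.
The 6 extra days are Mon, Tue, Wed, Thu, Fri, Sat — 5 of them qualify.
Total: 310 + 5 = 315.
Holidays: Dec 30, 1965 (Thu); Mar 19, 1966 (Sat); Jun 30, 1966 (Thu); Sep 28, 1966 (Wed); Jan 11, 1967 (Wed).
4 of the 5 holidays fall on weekdays; the rest are weekends and were already excluded.
Business days: 315 − 4 = 311.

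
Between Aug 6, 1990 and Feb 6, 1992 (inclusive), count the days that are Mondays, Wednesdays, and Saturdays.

Aug 6, 1990 is a Monday.
That's 550 days from start to end, counting both.
550 = 7 × 78 + 4, so there are 78 full weeks plus 4 extra days.
Each full week contributes 3 days from the set (Mon, Wed, Sat): 78 × 3 = 234.
The 4 extra days are Mon, Tue, Wed, Thu — 2 of them qualify.
Total: 234 + 2 = 236.

236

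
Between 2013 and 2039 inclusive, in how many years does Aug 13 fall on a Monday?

Day of week of August 13 in each year:
2013: Tue, 2014: Wed, 2015: Thu, 2016: Sat, 2017: Sun, 2018: Mon ✓, 2019: Tue, 2020: Thu, 2021: Fri, 2022: Sat, 2023: Sun, 2024: Tue, 2025: Wed, 2026: Thu, 2027: Fri, 2028: Sun, 2029: Mon ✓, 2030: Tue, 2031: Wed, 2032: Fri, 2033: Sat, 2034: Sun, 2035: Mon ✓, 2036: Wed, 2037: Thu, 2038: Fri, 2039: Sat
Mondays: 2018, 2029, 2035.

3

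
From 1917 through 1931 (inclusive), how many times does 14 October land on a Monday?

Day of week of October 14 in each year:
1917: Sun, 1918: Mon ✓, 1919: Tue, 1920: Thu, 1921: Fri, 1922: Sat, 1923: Sun, 1924: Tue, 1925: Wed, 1926: Thu, 1927: Fri, 1928: Sun, 1929: Mon ✓, 1930: Tue, 1931: Wed
Mondays: 1918, 1929.

2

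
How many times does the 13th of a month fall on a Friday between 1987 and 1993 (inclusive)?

13

Friday-the-13ths by year:
1987: Feb, Mar, Nov
1988: May
1989: Jan, Oct
1990: Apr, Jul
1991: Sep, Dec
1992: Mar, Nov
1993: Aug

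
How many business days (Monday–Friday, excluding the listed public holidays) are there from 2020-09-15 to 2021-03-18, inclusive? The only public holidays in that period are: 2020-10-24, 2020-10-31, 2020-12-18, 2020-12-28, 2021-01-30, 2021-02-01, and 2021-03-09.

2020-09-15 is a Tuesday.
The range spans 185 days (inclusive of both endpoints).
185 = 7 × 26 + 3, so there are 26 full weeks plus 3 extra days.
Each full week contributes 5 weekdays (Mon–Fri): 26 × 5 = 130.
The 3 extra days are Tuesday, Wednesday, Thursday — 3 of them qualify.
Total: 130 + 3 = 133.
Holidays: 2020-10-24 (Sat); 2020-10-31 (Sat); 2020-12-18 (Fri); 2020-12-28 (Mon); 2021-01-30 (Sat); 2021-02-01 (Mon); 2021-03-09 (Tue).
4 of the 7 holidays fall on weekdays; the rest are weekends and were already excluded.
Business days: 133 − 4 = 129.

129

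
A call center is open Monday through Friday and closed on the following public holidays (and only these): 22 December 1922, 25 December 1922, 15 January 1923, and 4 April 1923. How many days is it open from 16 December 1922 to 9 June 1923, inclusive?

121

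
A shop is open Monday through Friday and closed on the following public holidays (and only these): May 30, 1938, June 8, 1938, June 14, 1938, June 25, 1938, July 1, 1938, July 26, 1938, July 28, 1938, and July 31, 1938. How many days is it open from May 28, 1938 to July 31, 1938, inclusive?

39

May 28, 1938 is a Saturday.
The range spans 65 days (inclusive of both endpoints).
65 = 7 × 9 + 2, so there are 9 full weeks plus 2 extra days.
Each full week contributes 5 weekdays (Mon–Fri): 9 × 5 = 45.
The 2 extra days are Saturday, Sunday — none qualify.
Total: 45 + 0 = 45.
Holidays: May 30, 1938 (Mon); June 8, 1938 (Wed); June 14, 1938 (Tue); June 25, 1938 (Sat); July 1, 1938 (Fri); July 26, 1938 (Tue); July 28, 1938 (Thu); July 31, 1938 (Sun).
6 of the 8 holidays fall on weekdays; the rest are weekends and were already excluded.
Business days: 45 − 6 = 39.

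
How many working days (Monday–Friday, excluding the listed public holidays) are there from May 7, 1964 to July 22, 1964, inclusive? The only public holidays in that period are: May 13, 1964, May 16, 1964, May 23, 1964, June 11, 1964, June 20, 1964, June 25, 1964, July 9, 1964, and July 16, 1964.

50 working days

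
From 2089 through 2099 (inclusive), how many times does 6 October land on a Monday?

2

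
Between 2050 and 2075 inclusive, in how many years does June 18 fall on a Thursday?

Day of week of June 18 in each year:
2050: Sat, 2051: Sun, 2052: Tue, 2053: Wed, 2054: Thu ✓, 2055: Fri, 2056: Sun, 2057: Mon, 2058: Tue, 2059: Wed, 2060: Fri, 2061: Sat, 2062: Sun, 2063: Mon, 2064: Wed, 2065: Thu ✓, 2066: Fri, 2067: Sat, 2068: Mon, 2069: Tue, 2070: Wed, 2071: Thu ✓, 2072: Sat, 2073: Sun, 2074: Mon, 2075: Tue
Thursdays: 2054, 2065, 2071.

3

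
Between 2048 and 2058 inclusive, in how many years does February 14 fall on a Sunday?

2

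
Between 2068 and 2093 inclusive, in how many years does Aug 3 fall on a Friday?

Day of week of August 3 in each year:
2068: Fri ✓, 2069: Sat, 2070: Sun, 2071: Mon, 2072: Wed, 2073: Thu, 2074: Fri ✓, 2075: Sat, 2076: Mon, 2077: Tue, 2078: Wed, 2079: Thu, 2080: Sat, 2081: Sun, 2082: Mon, 2083: Tue, 2084: Thu, 2085: Fri ✓, 2086: Sat, 2087: Sun, 2088: Tue, 2089: Wed, 2090: Thu, 2091: Fri ✓, 2092: Sun, 2093: Mon
Fridays: 2068, 2074, 2085, 2091.

4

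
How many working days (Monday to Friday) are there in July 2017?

21 weekdays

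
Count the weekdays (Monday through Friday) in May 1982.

21 weekdays

1982-05-01 is a Saturday.
The range spans 31 days (inclusive of both endpoints).
31 = 7 × 4 + 3, so there are 4 full weeks plus 3 extra days.
Each full week contributes 5 weekdays (Mon–Fri): 4 × 5 = 20.
The 3 extra days are Sat, Sun, Mon — 1 of them qualifies.
Total: 20 + 1 = 21.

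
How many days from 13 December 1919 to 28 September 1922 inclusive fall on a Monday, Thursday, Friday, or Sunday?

583

13 December 1919 is a Saturday.
That's 1021 days from start to end, counting both.
1021 = 7 × 145 + 6, so there are 145 full weeks plus 6 extra days.
Each full week contributes 4 days from the set (Mon, Thu, Fri, Sun): 145 × 4 = 580.
The 6 extra days are Sat, Sun, Mon, Tue, Wed, Thu — 3 of them qualify.
Total: 580 + 3 = 583.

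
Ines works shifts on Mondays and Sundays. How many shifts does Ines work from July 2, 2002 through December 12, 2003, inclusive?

150

July 2, 2002 is a Tuesday.
That's 529 days from start to end, counting both.
529 = 7 × 75 + 4, so there are 75 full weeks plus 4 extra days.
Each full week contributes 2 days from the set (Mon, Sun): 75 × 2 = 150.
The 4 extra days are Tuesday, Wednesday, Thursday, Friday — none qualify.
Total: 150 + 0 = 150.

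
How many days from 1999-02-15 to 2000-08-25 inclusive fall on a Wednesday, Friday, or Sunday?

1999-02-15 is a Monday.
The range spans 558 days (inclusive of both endpoints).
558 = 7 × 79 + 5, so there are 79 full weeks plus 5 extra days.
Each full week contributes 3 days from the set (Wed, Fri, Sun): 79 × 3 = 237.
The 5 extra days are Mon, Tue, Wed, Thu, Fri — 2 of them qualify.
Total: 237 + 2 = 239.

239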